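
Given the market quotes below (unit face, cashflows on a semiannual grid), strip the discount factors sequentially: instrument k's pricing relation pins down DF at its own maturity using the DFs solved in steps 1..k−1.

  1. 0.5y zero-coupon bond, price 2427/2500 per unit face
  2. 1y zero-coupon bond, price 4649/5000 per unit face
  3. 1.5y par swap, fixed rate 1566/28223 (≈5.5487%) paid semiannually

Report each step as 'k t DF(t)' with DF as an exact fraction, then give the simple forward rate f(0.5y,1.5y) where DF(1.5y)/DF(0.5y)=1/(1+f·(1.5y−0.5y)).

1 1/2 2427/2500
2 1 4649/5000
3 3/2 9217/10000
f(0.5y,1.5y) = ((2427/2500)/(9217/10000) − 1)/(1) = 491/9217 ≈ 5.3271%

step 1 [0.5y] zero: DF = P = 2427/2500 ≈ 0.970800
step 2 [1y] zero: DF = P = 4649/5000 ≈ 0.929800
step 3 [1.5y] swap r/2=783/28223: DF=(1 − 783/28223·(0.970800+0.929800))/(1+783/28223) = 9217/10000 ≈ 0.921700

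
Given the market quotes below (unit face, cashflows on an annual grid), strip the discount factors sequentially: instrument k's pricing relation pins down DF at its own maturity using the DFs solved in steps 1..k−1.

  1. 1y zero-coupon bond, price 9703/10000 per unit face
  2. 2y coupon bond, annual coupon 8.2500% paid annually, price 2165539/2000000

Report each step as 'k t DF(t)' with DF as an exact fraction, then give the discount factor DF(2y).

1 1 9703/10000
2 2 9263/10000
DF(2y) = 9263/10000 ≈ 0.926300

step 1 [1y] zero: DF = P = 9703/10000 ≈ 0.970300
step 2 [2y] bond c/1=33/400: DF=(2165539/2000000 − 33/400·(0.970300))/(1+33/400) = 9263/10000 ≈ 0.926300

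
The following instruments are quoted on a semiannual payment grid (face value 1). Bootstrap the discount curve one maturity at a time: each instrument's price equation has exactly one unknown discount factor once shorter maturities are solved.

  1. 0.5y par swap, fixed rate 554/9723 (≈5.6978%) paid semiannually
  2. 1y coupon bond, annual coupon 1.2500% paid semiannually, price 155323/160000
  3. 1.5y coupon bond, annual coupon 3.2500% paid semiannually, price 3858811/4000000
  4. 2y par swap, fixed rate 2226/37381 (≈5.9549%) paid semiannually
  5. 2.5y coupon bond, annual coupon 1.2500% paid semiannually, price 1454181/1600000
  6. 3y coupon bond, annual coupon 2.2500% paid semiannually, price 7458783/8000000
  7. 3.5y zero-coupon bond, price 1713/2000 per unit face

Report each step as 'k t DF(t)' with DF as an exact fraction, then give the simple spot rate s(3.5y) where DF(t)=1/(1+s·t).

step 1 [0.5y] swap r/2=277/9723: DF=(1 − 277/9723·(0))/(1+277/9723) = 9723/10000 ≈ 0.972300
step 2 [1y] bond c/2=1/160: DF=(155323/160000 − 1/160·(0.972300))/(1+1/160) = 9587/10000 ≈ 0.958700
step 3 [1.5y] bond c/2=13/800: DF=(3858811/4000000 − 13/800·(0.972300+0.958700))/(1+13/800) = 574/625 ≈ 0.918400
step 4 [2y] swap r/2=1113/37381: DF=(1 − 1113/37381·(0.972300+0.958700+0.918400))/(1+1113/37381) = 8887/10000 ≈ 0.888700
step 5 [2.5y] bond c/2=1/160: DF=(1454181/1600000 − 1/160·(0.972300+0.958700+0.918400+0.888700))/(1+1/160) = 22/25 ≈ 0.880000
step 6 [3y] bond c/2=9/800: DF=(7458783/8000000 − 9/800·(0.972300+0.958700+0.918400+0.888700+0.880000))/(1+9/800) = 4353/5000 ≈ 0.870600
step 7 [3.5y] zero: DF = P = 1713/2000 ≈ 0.856500

1 1/2 9723/10000
2 1 9587/10000
3 3/2 574/625
4 2 8887/10000
5 5/2 22/25
6 3 4353/5000
7 7/2 1713/2000
s(3.5y) = (1/(1713/2000) − 1)/(7/2) = 82/1713 ≈ 4.7869%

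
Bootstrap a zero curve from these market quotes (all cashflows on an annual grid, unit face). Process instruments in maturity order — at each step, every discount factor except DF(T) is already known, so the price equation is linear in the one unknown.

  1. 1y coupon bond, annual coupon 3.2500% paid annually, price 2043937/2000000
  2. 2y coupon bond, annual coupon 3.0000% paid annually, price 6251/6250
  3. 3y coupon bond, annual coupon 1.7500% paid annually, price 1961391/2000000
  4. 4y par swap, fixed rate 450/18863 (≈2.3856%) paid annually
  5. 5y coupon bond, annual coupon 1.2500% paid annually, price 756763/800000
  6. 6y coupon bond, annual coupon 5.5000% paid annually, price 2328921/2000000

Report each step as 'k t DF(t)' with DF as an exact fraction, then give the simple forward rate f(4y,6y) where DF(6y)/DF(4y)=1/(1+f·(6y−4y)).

1 1 4949/5000
2 2 4711/5000
3 3 4653/5000
4 4 91/100
5 5 8877/10000
6 6 538/625
f(4y,6y) = ((91/100)/(538/625) − 1)/(2) = 123/4304 ≈ 2.8578%

step 1 [1y] bond c/1=13/400: DF=(2043937/2000000 − 13/400·(0))/(1+13/400) = 4949/5000 ≈ 0.989800
step 2 [2y] bond c/1=3/100: DF=(6251/6250 − 3/100·(0.989800))/(1+3/100) = 4711/5000 ≈ 0.942200
step 3 [3y] bond c/1=7/400: DF=(1961391/2000000 − 7/400·(0.989800+0.942200))/(1+7/400) = 4653/5000 ≈ 0.930600
step 4 [4y] swap r/1=450/18863: DF=(1 − 450/18863·(0.989800+0.942200+0.930600))/(1+450/18863) = 91/100 ≈ 0.910000
step 5 [5y] bond c/1=1/80: DF=(756763/800000 − 1/80·(0.989800+0.942200+0.930600+0.910000))/(1+1/80) = 8877/10000 ≈ 0.887700
step 6 [6y] bond c/1=11/200: DF=(2328921/2000000 − 11/200·(0.989800+0.942200+0.930600+0.910000+0.887700))/(1+11/200) = 538/625 ≈ 0.860800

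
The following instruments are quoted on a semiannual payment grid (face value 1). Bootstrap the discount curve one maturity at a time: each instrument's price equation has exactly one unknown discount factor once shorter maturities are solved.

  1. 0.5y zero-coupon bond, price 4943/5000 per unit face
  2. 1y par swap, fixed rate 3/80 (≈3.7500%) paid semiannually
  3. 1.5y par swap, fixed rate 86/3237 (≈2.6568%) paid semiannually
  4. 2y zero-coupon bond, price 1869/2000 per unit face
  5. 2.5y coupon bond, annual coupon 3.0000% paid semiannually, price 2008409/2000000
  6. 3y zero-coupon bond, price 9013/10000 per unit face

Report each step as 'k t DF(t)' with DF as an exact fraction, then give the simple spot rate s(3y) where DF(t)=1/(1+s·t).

step 1 [0.5y] zero: DF = P = 4943/5000 ≈ 0.988600
step 2 [1y] swap r/2=3/160: DF=(1 − 3/160·(0.988600))/(1+3/160) = 4817/5000 ≈ 0.963400
step 3 [1.5y] swap r/2=43/3237: DF=(1 − 43/3237·(0.988600+0.963400))/(1+43/3237) = 9613/10000 ≈ 0.961300
step 4 [2y] zero: DF = P = 1869/2000 ≈ 0.934500
step 5 [2.5y] bond c/2=3/200: DF=(2008409/2000000 − 3/200·(0.988600+0.963400+0.961300+0.934500))/(1+3/200) = 373/400 ≈ 0.932500
step 6 [3y] zero: DF = P = 9013/10000 ≈ 0.901300

1 1/2 4943/5000
2 1 4817/5000
3 3/2 9613/10000
4 2 1869/2000
5 5/2 373/400
6 3 9013/10000
s(3y) = (1/(9013/10000) − 1)/(3) = 329/9013 ≈ 3.6503%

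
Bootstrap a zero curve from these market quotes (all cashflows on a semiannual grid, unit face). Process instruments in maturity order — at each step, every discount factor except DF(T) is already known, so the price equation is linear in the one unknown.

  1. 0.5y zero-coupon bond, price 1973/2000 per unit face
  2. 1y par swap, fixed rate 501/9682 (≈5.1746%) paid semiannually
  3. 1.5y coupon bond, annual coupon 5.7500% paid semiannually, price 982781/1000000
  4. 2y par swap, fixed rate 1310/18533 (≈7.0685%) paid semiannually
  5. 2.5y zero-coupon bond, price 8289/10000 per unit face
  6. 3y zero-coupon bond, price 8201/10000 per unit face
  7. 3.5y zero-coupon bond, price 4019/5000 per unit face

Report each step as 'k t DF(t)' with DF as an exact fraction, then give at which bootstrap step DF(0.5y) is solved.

1 1/2 1973/2000
2 1 9499/10000
3 3/2 2253/2500
4 2 869/1000
5 5/2 8289/10000
6 3 8201/10000
7 7/2 4019/5000
DF(0.5y) is solved at step 1

step 1 [0.5y] zero: DF = P = 1973/2000 ≈ 0.986500
step 2 [1y] swap r/2=501/19364: DF=(1 − 501/19364·(0.986500))/(1+501/19364) = 9499/10000 ≈ 0.949900
step 3 [1.5y] bond c/2=23/800: DF=(982781/1000000 − 23/800·(0.986500+0.949900))/(1+23/800) = 2253/2500 ≈ 0.901200
step 4 [2y] swap r/2=655/18533: DF=(1 − 655/18533·(0.986500+0.949900+0.901200))/(1+655/18533) = 869/1000 ≈ 0.869000
step 5 [2.5y] zero: DF = P = 8289/10000 ≈ 0.828900
step 6 [3y] zero: DF = P = 8201/10000 ≈ 0.820100
step 7 [3.5y] zero: DF = P = 4019/5000 ≈ 0.803800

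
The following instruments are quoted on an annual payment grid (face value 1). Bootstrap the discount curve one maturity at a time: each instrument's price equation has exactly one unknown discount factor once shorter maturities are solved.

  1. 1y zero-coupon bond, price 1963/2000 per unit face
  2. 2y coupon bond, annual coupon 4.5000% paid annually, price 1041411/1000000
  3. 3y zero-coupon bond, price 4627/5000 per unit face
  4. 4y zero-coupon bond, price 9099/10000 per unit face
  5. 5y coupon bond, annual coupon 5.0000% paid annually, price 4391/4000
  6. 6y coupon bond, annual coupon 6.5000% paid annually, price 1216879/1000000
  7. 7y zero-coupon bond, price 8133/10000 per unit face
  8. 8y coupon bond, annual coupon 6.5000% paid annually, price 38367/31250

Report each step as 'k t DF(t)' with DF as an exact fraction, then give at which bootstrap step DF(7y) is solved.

1 1 1963/2000
2 2 9543/10000
3 3 4627/5000
4 4 9099/10000
5 5 8659/10000
6 6 2149/2500
7 7 8133/10000
8 8 7677/10000
DF(7y) is solved at step 7

step 1 [1y] zero: DF = P = 1963/2000 ≈ 0.981500
step 2 [2y] bond c/1=9/200: DF=(1041411/1000000 − 9/200·(0.981500))/(1+9/200) = 9543/10000 ≈ 0.954300
step 3 [3y] zero: DF = P = 4627/5000 ≈ 0.925400
step 4 [4y] zero: DF = P = 9099/10000 ≈ 0.909900
step 5 [5y] bond c/1=1/20: DF=(4391/4000 − 1/20·(0.981500+0.954300+0.925400+0.909900))/(1+1/20) = 8659/10000 ≈ 0.865900
step 6 [6y] bond c/1=13/200: DF=(1216879/1000000 − 13/200·(0.981500+0.954300+0.925400+0.909900+0.865900))/(1+13/200) = 2149/2500 ≈ 0.859600
step 7 [7y] zero: DF = P = 8133/10000 ≈ 0.813300
step 8 [8y] bond c/1=13/200: DF=(38367/31250 − 13/200·(0.981500+0.954300+0.925400+0.909900+0.865900+0.859600+0.813300))/(1+13/200) = 7677/10000 ≈ 0.767700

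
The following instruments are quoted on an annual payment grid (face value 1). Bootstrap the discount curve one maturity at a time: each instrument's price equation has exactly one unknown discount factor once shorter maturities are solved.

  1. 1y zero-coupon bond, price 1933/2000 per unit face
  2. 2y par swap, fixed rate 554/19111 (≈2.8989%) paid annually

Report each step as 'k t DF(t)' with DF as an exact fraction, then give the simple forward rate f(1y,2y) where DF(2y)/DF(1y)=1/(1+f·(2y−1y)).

1 1 1933/2000
2 2 4723/5000
f(1y,2y) = ((1933/2000)/(4723/5000) − 1)/(1) = 219/9446 ≈ 2.3184%

step 1 [1y] zero: DF = P = 1933/2000 ≈ 0.966500
step 2 [2y] swap r/1=554/19111: DF=(1 − 554/19111·(0.966500))/(1+554/19111) = 4723/5000 ≈ 0.944600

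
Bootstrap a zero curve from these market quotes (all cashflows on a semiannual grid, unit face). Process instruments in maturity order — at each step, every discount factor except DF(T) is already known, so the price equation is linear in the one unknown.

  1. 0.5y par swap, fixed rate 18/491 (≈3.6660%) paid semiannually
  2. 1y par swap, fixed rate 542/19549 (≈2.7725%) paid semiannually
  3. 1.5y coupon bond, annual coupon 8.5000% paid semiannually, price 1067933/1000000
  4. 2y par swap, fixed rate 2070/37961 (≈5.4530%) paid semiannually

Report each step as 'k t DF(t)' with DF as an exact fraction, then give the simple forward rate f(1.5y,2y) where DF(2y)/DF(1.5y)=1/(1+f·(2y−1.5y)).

step 1 [0.5y] swap r/2=9/491: DF=(1 − 9/491·(0))/(1+9/491) = 491/500 ≈ 0.982000
step 2 [1y] swap r/2=271/19549: DF=(1 − 271/19549·(0.982000))/(1+271/19549) = 9729/10000 ≈ 0.972900
step 3 [1.5y] bond c/2=17/400: DF=(1067933/1000000 − 17/400·(0.982000+0.972900))/(1+17/400) = 9447/10000 ≈ 0.944700
step 4 [2y] swap r/2=1035/37961: DF=(1 − 1035/37961·(0.982000+0.972900+0.944700))/(1+1035/37961) = 1793/2000 ≈ 0.896500

1 1/2 491/500
2 1 9729/10000
3 3/2 9447/10000
4 2 1793/2000
f(1.5y,2y) = ((9447/10000)/(1793/2000) − 1)/(1/2) = 964/8965 ≈ 10.7529%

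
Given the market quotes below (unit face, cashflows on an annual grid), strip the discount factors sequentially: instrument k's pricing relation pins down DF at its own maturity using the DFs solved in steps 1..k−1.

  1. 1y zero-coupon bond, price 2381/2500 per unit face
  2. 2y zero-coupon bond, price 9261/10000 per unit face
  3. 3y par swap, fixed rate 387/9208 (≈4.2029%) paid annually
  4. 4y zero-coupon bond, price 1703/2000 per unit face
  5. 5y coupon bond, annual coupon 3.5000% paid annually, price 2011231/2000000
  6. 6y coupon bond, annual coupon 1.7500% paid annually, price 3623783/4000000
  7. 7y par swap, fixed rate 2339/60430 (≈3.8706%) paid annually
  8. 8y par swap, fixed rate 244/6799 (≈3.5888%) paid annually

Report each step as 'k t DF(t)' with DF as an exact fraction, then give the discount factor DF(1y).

step 1 [1y] zero: DF = P = 2381/2500 ≈ 0.952400
step 2 [2y] zero: DF = P = 9261/10000 ≈ 0.926100
step 3 [3y] swap r/1=387/9208: DF=(1 − 387/9208·(0.952400+0.926100))/(1+387/9208) = 8839/10000 ≈ 0.883900
step 4 [4y] zero: DF = P = 1703/2000 ≈ 0.851500
step 5 [5y] bond c/1=7/200: DF=(2011231/2000000 − 7/200·(0.952400+0.926100+0.883900+0.851500))/(1+7/200) = 4247/5000 ≈ 0.849400
step 6 [6y] bond c/1=7/400: DF=(3623783/4000000 − 7/400·(0.952400+0.926100+0.883900+0.851500+0.849400))/(1+7/400) = 1017/1250 ≈ 0.813600
step 7 [7y] swap r/1=2339/60430: DF=(1 − 2339/60430·(0.952400+0.926100+0.883900+0.851500+0.849400+0.813600))/(1+2339/60430) = 7661/10000 ≈ 0.766100
step 8 [8y] swap r/1=244/6799: DF=(1 − 244/6799·(0.952400+0.926100+0.883900+0.851500+0.849400+0.813600+0.766100))/(1+244/6799) = 189/250 ≈ 0.756000

1 1 2381/2500
2 2 9261/10000
3 3 8839/10000
4 4 1703/2000
5 5 4247/5000
6 6 1017/1250
7 7 7661/10000
8 8 189/250
DF(1y) = 2381/2500 ≈ 0.952400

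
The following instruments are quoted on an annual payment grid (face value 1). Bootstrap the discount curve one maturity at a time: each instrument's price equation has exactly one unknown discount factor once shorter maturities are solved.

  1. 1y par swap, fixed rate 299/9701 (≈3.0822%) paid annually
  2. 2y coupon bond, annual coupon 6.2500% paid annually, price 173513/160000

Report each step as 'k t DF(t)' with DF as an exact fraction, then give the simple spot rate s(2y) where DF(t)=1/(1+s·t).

1 1 9701/10000
2 2 2409/2500
s(2y) = (1/(2409/2500) − 1)/(2) = 91/4818 ≈ 1.8888%

step 1 [1y] swap r/1=299/9701: DF=(1 − 299/9701·(0))/(1+299/9701) = 9701/10000 ≈ 0.970100
step 2 [2y] bond c/1=1/16: DF=(173513/160000 − 1/16·(0.970100))/(1+1/16) = 2409/2500 ≈ 0.963600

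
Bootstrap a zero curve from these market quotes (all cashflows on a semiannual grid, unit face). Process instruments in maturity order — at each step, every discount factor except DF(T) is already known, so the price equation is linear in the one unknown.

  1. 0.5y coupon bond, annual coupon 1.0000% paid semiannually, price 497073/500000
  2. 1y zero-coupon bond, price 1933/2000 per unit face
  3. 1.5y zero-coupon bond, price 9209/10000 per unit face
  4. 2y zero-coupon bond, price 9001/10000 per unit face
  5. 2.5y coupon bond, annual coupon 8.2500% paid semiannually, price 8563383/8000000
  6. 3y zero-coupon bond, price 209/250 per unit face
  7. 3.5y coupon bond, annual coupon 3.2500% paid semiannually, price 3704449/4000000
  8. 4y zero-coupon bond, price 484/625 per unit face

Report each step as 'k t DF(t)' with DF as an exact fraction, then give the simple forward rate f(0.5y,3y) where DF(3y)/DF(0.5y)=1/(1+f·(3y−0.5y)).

step 1 [0.5y] bond c/2=1/200: DF=(497073/500000 − 1/200·(0))/(1+1/200) = 2473/2500 ≈ 0.989200
step 2 [1y] zero: DF = P = 1933/2000 ≈ 0.966500
step 3 [1.5y] zero: DF = P = 9209/10000 ≈ 0.920900
step 4 [2y] zero: DF = P = 9001/10000 ≈ 0.900100
step 5 [2.5y] bond c/2=33/800: DF=(8563383/8000000 − 33/800·(0.989200+0.966500+0.920900+0.900100))/(1+33/800) = 549/625 ≈ 0.878400
step 6 [3y] zero: DF = P = 209/250 ≈ 0.836000
step 7 [3.5y] bond c/2=13/800: DF=(3704449/4000000 − 13/800·(0.989200+0.966500+0.920900+0.900100+0.878400+0.836000))/(1+13/800) = 1647/2000 ≈ 0.823500
step 8 [4y] zero: DF = P = 484/625 ≈ 0.774400

1 1/2 2473/2500
2 1 1933/2000
3 3/2 9209/10000
4 2 9001/10000
5 5/2 549/625
6 3 209/250
7 7/2 1647/2000
8 4 484/625
f(0.5y,3y) = ((2473/2500)/(209/250) − 1)/(5/2) = 383/5225 ≈ 7.3301%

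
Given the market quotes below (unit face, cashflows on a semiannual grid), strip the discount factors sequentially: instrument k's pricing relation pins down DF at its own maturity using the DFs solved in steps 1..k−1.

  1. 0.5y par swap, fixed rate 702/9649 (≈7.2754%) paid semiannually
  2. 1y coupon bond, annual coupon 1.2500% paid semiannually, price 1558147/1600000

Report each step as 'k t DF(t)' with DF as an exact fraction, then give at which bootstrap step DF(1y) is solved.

step 1 [0.5y] swap r/2=351/9649: DF=(1 − 351/9649·(0))/(1+351/9649) = 9649/10000 ≈ 0.964900
step 2 [1y] bond c/2=1/160: DF=(1558147/1600000 − 1/160·(0.964900))/(1+1/160) = 4809/5000 ≈ 0.961800

1 1/2 9649/10000
2 1 4809/5000
DF(1y) is solved at step 2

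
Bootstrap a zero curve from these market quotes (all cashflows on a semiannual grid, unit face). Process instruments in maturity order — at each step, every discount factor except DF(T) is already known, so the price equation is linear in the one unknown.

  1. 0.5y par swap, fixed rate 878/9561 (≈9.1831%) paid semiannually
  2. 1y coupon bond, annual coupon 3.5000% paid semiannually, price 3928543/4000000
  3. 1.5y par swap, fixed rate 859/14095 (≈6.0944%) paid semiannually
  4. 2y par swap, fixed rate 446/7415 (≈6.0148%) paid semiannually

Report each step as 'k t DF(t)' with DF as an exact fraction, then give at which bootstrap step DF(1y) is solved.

step 1 [0.5y] swap r/2=439/9561: DF=(1 − 439/9561·(0))/(1+439/9561) = 9561/10000 ≈ 0.956100
step 2 [1y] bond c/2=7/400: DF=(3928543/4000000 − 7/400·(0.956100))/(1+7/400) = 593/625 ≈ 0.948800
step 3 [1.5y] swap r/2=859/28190: DF=(1 − 859/28190·(0.956100+0.948800))/(1+859/28190) = 9141/10000 ≈ 0.914100
step 4 [2y] swap r/2=223/7415: DF=(1 − 223/7415·(0.956100+0.948800+0.914100))/(1+223/7415) = 1777/2000 ≈ 0.888500

1 1/2 9561/10000
2 1 593/625
3 3/2 9141/10000
4 2 1777/2000
DF(1y) is solved at step 2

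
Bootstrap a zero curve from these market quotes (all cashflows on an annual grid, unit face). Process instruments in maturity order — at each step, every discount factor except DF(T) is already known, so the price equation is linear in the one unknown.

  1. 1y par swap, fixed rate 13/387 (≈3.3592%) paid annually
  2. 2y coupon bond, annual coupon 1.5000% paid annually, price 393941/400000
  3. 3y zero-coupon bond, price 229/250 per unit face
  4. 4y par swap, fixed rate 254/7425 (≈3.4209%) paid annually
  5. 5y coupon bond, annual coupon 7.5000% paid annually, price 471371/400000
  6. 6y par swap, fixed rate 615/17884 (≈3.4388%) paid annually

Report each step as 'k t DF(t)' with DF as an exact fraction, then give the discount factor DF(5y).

step 1 [1y] swap r/1=13/387: DF=(1 − 13/387·(0))/(1+13/387) = 387/400 ≈ 0.967500
step 2 [2y] bond c/1=3/200: DF=(393941/400000 − 3/200·(0.967500))/(1+3/200) = 239/250 ≈ 0.956000
step 3 [3y] zero: DF = P = 229/250 ≈ 0.916000
step 4 [4y] swap r/1=254/7425: DF=(1 − 254/7425·(0.967500+0.956000+0.916000))/(1+254/7425) = 873/1000 ≈ 0.873000
step 5 [5y] bond c/1=3/40: DF=(471371/400000 − 3/40·(0.967500+0.956000+0.916000+0.873000))/(1+3/40) = 2093/2500 ≈ 0.837200
step 6 [6y] swap r/1=615/17884: DF=(1 − 615/17884·(0.967500+0.956000+0.916000+0.873000+0.837200))/(1+615/17884) = 1631/2000 ≈ 0.815500

1 1 387/400
2 2 239/250
3 3 229/250
4 4 873/1000
5 5 2093/2500
6 6 1631/2000
DF(5y) = 2093/2500 ≈ 0.837200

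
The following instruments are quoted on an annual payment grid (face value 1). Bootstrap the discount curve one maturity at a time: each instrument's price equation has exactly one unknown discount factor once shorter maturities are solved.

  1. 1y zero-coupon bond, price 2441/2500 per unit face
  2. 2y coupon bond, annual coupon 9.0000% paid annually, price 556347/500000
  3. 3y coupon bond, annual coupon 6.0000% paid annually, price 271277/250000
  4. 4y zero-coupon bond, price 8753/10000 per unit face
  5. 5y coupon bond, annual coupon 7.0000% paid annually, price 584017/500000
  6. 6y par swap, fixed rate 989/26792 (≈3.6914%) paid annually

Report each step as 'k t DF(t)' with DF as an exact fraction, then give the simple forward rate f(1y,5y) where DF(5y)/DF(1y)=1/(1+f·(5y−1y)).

step 1 [1y] zero: DF = P = 2441/2500 ≈ 0.976400
step 2 [2y] bond c/1=9/100: DF=(556347/500000 − 9/100·(0.976400))/(1+9/100) = 4701/5000 ≈ 0.940200
step 3 [3y] bond c/1=3/50: DF=(271277/250000 − 3/50·(0.976400+0.940200))/(1+3/50) = 572/625 ≈ 0.915200
step 4 [4y] zero: DF = P = 8753/10000 ≈ 0.875300
step 5 [5y] bond c/1=7/100: DF=(584017/500000 − 7/100·(0.976400+0.940200+0.915200+0.875300))/(1+7/100) = 8491/10000 ≈ 0.849100
step 6 [6y] swap r/1=989/26792: DF=(1 − 989/26792·(0.976400+0.940200+0.915200+0.875300+0.849100))/(1+989/26792) = 4011/5000 ≈ 0.802200

1 1 2441/2500
2 2 4701/5000
3 3 572/625
4 4 8753/10000
5 5 8491/10000
6 6 4011/5000
f(1y,5y) = ((2441/2500)/(8491/10000) − 1)/(4) = 1273/33964 ≈ 3.7481%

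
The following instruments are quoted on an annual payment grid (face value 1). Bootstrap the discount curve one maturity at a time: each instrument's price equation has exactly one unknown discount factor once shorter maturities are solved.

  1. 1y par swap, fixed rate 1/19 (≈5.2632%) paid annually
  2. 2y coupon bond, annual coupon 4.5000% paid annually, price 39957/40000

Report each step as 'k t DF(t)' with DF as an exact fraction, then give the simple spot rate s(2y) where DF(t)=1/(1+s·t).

step 1 [1y] swap r/1=1/19: DF=(1 − 1/19·(0))/(1+1/19) = 19/20 ≈ 0.950000
step 2 [2y] bond c/1=9/200: DF=(39957/40000 − 9/200·(0.950000))/(1+9/200) = 183/200 ≈ 0.915000

1 1 19/20
2 2 183/200
s(2y) = (1/(183/200) − 1)/(2) = 17/366 ≈ 4.6448%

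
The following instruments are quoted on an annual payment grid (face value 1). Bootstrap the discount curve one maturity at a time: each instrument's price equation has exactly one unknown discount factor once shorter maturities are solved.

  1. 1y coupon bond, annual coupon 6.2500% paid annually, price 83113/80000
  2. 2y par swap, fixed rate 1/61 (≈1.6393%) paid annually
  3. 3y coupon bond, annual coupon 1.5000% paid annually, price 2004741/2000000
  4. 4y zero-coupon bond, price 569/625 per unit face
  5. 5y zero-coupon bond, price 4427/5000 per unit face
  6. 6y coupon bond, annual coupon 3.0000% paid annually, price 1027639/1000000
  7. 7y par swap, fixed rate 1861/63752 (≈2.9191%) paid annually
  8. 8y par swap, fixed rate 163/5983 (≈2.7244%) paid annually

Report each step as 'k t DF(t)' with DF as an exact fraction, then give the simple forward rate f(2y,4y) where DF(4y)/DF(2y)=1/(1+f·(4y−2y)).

1 1 4889/5000
2 2 9681/10000
3 3 2397/2500
4 4 569/625
5 5 4427/5000
6 6 538/625
7 7 8139/10000
8 8 2011/2500
f(2y,4y) = ((9681/10000)/(569/625) − 1)/(2) = 577/18208 ≈ 3.1689%

step 1 [1y] bond c/1=1/16: DF=(83113/80000 − 1/16·(0))/(1+1/16) = 4889/5000 ≈ 0.977800
step 2 [2y] swap r/1=1/61: DF=(1 − 1/61·(0.977800))/(1+1/61) = 9681/10000 ≈ 0.968100
step 3 [3y] bond c/1=3/200: DF=(2004741/2000000 − 3/200·(0.977800+0.968100))/(1+3/200) = 2397/2500 ≈ 0.958800
step 4 [4y] zero: DF = P = 569/625 ≈ 0.910400
step 5 [5y] zero: DF = P = 4427/5000 ≈ 0.885400
step 6 [6y] bond c/1=3/100: DF=(1027639/1000000 − 3/100·(0.977800+0.968100+0.958800+0.910400+0.885400))/(1+3/100) = 538/625 ≈ 0.860800
step 7 [7y] swap r/1=1861/63752: DF=(1 − 1861/63752·(0.977800+0.968100+0.958800+0.910400+0.885400+0.860800))/(1+1861/63752) = 8139/10000 ≈ 0.813900
step 8 [8y] swap r/1=163/5983: DF=(1 − 163/5983·(0.977800+0.968100+0.958800+0.910400+0.885400+0.860800+0.813900))/(1+163/5983) = 2011/2500 ≈ 0.804400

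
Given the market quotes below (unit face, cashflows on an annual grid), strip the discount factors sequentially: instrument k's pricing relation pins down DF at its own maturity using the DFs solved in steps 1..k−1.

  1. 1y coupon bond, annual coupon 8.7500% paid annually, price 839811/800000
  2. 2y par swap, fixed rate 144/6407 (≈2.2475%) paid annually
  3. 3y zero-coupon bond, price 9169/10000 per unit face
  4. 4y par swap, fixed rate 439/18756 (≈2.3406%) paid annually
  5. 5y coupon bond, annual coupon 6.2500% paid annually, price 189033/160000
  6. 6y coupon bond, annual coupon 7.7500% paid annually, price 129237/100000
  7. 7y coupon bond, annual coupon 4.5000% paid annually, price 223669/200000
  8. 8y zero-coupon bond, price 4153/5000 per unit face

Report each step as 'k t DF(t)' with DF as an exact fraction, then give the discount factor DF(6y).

1 1 9653/10000
2 2 598/625
3 3 9169/10000
4 4 4561/5000
5 5 8913/10000
6 6 1731/2000
7 7 833/1000
8 8 4153/5000
DF(6y) = 1731/2000 ≈ 0.865500

step 1 [1y] bond c/1=7/80: DF=(839811/800000 − 7/80·(0))/(1+7/80) = 9653/10000 ≈ 0.965300
step 2 [2y] swap r/1=144/6407: DF=(1 − 144/6407·(0.965300))/(1+144/6407) = 598/625 ≈ 0.956800
step 3 [3y] zero: DF = P = 9169/10000 ≈ 0.916900
step 4 [4y] swap r/1=439/18756: DF=(1 − 439/18756·(0.965300+0.956800+0.916900))/(1+439/18756) = 4561/5000 ≈ 0.912200
step 5 [5y] bond c/1=1/16: DF=(189033/160000 − 1/16·(0.965300+0.956800+0.916900+0.912200))/(1+1/16) = 8913/10000 ≈ 0.891300
step 6 [6y] bond c/1=31/400: DF=(129237/100000 − 31/400·(0.965300+0.956800+0.916900+0.912200+0.891300))/(1+31/400) = 1731/2000 ≈ 0.865500
step 7 [7y] bond c/1=9/200: DF=(223669/200000 − 9/200·(0.965300+0.956800+0.916900+0.912200+0.891300+0.865500))/(1+9/200) = 833/1000 ≈ 0.833000
step 8 [8y] zero: DF = P = 4153/5000 ≈ 0.830600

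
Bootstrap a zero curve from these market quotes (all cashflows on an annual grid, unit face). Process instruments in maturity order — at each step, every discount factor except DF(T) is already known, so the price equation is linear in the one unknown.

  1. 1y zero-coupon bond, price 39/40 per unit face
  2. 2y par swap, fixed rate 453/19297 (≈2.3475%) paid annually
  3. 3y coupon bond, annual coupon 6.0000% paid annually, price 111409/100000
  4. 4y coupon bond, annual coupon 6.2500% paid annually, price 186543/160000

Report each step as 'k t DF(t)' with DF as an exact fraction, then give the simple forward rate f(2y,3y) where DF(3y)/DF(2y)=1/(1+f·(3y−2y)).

step 1 [1y] zero: DF = P = 39/40 ≈ 0.975000
step 2 [2y] swap r/1=453/19297: DF=(1 − 453/19297·(0.975000))/(1+453/19297) = 9547/10000 ≈ 0.954700
step 3 [3y] bond c/1=3/50: DF=(111409/100000 − 3/50·(0.975000+0.954700))/(1+3/50) = 4709/5000 ≈ 0.941800
step 4 [4y] bond c/1=1/16: DF=(186543/160000 − 1/16·(0.975000+0.954700+0.941800))/(1+1/16) = 2321/2500 ≈ 0.928400

1 1 39/40
2 2 9547/10000
3 3 4709/5000
4 4 2321/2500
f(2y,3y) = ((9547/10000)/(4709/5000) − 1)/(1) = 129/9418 ≈ 1.3697%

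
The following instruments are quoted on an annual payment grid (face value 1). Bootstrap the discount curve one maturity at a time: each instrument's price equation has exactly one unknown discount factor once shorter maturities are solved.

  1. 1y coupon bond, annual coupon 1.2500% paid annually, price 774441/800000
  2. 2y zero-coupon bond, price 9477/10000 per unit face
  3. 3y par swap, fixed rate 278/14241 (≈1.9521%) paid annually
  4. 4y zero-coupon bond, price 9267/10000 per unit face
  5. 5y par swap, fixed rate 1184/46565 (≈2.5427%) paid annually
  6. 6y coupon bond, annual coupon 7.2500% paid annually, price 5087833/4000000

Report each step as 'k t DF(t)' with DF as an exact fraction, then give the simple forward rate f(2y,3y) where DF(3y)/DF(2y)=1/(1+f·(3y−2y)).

1 1 9561/10000
2 2 9477/10000
3 3 2361/2500
4 4 9267/10000
5 5 551/625
6 6 1089/1250
f(2y,3y) = ((9477/10000)/(2361/2500) − 1)/(1) = 11/3148 ≈ 0.3494%

step 1 [1y] bond c/1=1/80: DF=(774441/800000 − 1/80·(0))/(1+1/80) = 9561/10000 ≈ 0.956100
step 2 [2y] zero: DF = P = 9477/10000 ≈ 0.947700
step 3 [3y] swap r/1=278/14241: DF=(1 − 278/14241·(0.956100+0.947700))/(1+278/14241) = 2361/2500 ≈ 0.944400
step 4 [4y] zero: DF = P = 9267/10000 ≈ 0.926700
step 5 [5y] swap r/1=1184/46565: DF=(1 − 1184/46565·(0.956100+0.947700+0.944400+0.926700))/(1+1184/46565) = 551/625 ≈ 0.881600
step 6 [6y] bond c/1=29/400: DF=(5087833/4000000 − 29/400·(0.956100+0.947700+0.944400+0.926700+0.881600))/(1+29/400) = 1089/1250 ≈ 0.871200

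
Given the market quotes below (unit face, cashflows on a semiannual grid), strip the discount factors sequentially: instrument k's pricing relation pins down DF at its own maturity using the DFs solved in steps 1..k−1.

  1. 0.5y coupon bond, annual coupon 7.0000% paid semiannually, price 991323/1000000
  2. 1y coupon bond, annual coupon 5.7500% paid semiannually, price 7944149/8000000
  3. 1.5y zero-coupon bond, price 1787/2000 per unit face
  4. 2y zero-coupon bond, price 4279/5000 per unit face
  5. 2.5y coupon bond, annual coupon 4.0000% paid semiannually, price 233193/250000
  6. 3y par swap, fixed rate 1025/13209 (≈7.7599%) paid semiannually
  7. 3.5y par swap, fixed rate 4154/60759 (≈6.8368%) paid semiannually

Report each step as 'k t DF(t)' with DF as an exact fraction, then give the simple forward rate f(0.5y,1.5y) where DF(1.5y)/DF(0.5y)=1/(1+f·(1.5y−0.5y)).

step 1 [0.5y] bond c/2=7/200: DF=(991323/1000000 − 7/200·(0))/(1+7/200) = 4789/5000 ≈ 0.957800
step 2 [1y] bond c/2=23/800: DF=(7944149/8000000 − 23/800·(0.957800))/(1+23/800) = 1877/2000 ≈ 0.938500
step 3 [1.5y] zero: DF = P = 1787/2000 ≈ 0.893500
step 4 [2y] zero: DF = P = 4279/5000 ≈ 0.855800
step 5 [2.5y] bond c/2=1/50: DF=(233193/250000 − 1/50·(0.957800+0.938500+0.893500+0.855800))/(1+1/50) = 843/1000 ≈ 0.843000
step 6 [3y] swap r/2=1025/26418: DF=(1 − 1025/26418·(0.957800+0.938500+0.893500+0.855800+0.843000))/(1+1025/26418) = 159/200 ≈ 0.795000
step 7 [3.5y] swap r/2=2077/60759: DF=(1 − 2077/60759·(0.957800+0.938500+0.893500+0.855800+0.843000+0.795000))/(1+2077/60759) = 7923/10000 ≈ 0.792300

1 1/2 4789/5000
2 1 1877/2000
3 3/2 1787/2000
4 2 4279/5000
5 5/2 843/1000
6 3 159/200
7 7/2 7923/10000
f(0.5y,1.5y) = ((4789/5000)/(1787/2000) − 1)/(1) = 643/8935 ≈ 7.1964%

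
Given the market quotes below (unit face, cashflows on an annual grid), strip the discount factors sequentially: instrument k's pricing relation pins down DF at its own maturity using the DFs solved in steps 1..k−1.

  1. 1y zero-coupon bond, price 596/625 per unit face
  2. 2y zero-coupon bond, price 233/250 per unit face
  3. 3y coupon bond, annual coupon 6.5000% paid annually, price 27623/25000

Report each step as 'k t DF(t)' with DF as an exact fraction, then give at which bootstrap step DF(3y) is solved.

1 1 596/625
2 2 233/250
3 3 1153/1250
DF(3y) is solved at step 3

step 1 [1y] zero: DF = P = 596/625 ≈ 0.953600
step 2 [2y] zero: DF = P = 233/250 ≈ 0.932000
step 3 [3y] bond c/1=13/200: DF=(27623/25000 − 13/200·(0.953600+0.932000))/(1+13/200) = 1153/1250 ≈ 0.922400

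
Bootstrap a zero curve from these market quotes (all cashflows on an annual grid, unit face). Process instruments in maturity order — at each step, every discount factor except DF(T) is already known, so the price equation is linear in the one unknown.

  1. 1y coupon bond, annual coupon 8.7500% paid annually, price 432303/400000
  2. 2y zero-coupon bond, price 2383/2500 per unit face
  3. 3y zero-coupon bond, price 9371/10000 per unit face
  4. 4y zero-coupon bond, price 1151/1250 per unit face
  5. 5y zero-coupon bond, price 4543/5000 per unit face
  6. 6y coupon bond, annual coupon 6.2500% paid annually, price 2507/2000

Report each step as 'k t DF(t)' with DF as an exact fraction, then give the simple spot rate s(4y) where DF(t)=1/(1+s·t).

step 1 [1y] bond c/1=7/80: DF=(432303/400000 − 7/80·(0))/(1+7/80) = 4969/5000 ≈ 0.993800
step 2 [2y] zero: DF = P = 2383/2500 ≈ 0.953200
step 3 [3y] zero: DF = P = 9371/10000 ≈ 0.937100
step 4 [4y] zero: DF = P = 1151/1250 ≈ 0.920800
step 5 [5y] zero: DF = P = 4543/5000 ≈ 0.908600
step 6 [6y] bond c/1=1/16: DF=(2507/2000 − 1/16·(0.993800+0.953200+0.937100+0.920800+0.908600))/(1+1/16) = 361/400 ≈ 0.902500

1 1 4969/5000
2 2 2383/2500
3 3 9371/10000
4 4 1151/1250
5 5 4543/5000
6 6 361/400
s(4y) = (1/(1151/1250) − 1)/(4) = 99/4604 ≈ 2.1503%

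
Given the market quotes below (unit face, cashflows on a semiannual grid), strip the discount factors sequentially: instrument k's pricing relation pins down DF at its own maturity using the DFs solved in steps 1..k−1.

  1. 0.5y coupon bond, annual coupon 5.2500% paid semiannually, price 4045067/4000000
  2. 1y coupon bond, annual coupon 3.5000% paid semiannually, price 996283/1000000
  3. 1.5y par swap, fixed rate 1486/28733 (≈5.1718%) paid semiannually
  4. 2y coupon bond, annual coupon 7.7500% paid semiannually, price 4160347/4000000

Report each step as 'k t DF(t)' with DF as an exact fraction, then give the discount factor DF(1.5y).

1 1/2 4927/5000
2 1 4811/5000
3 3/2 9257/10000
4 2 8941/10000
DF(1.5y) = 9257/10000 ≈ 0.925700

step 1 [0.5y] bond c/2=21/800: DF=(4045067/4000000 − 21/800·(0))/(1+21/800) = 4927/5000 ≈ 0.985400
step 2 [1y] bond c/2=7/400: DF=(996283/1000000 − 7/400·(0.985400))/(1+7/400) = 4811/5000 ≈ 0.962200
step 3 [1.5y] swap r/2=743/28733: DF=(1 − 743/28733·(0.985400+0.962200))/(1+743/28733) = 9257/10000 ≈ 0.925700
step 4 [2y] bond c/2=31/800: DF=(4160347/4000000 − 31/800·(0.985400+0.962200+0.925700))/(1+31/800) = 8941/10000 ≈ 0.894100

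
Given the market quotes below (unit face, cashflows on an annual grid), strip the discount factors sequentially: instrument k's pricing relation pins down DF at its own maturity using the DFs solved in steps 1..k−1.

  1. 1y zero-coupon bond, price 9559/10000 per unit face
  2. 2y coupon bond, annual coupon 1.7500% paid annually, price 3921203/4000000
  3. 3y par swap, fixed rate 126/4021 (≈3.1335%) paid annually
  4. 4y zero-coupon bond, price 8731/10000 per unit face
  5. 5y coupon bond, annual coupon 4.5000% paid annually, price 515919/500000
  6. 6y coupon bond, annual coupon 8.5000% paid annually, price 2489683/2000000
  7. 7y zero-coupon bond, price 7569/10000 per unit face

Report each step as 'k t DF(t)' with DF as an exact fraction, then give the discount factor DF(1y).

step 1 [1y] zero: DF = P = 9559/10000 ≈ 0.955900
step 2 [2y] bond c/1=7/400: DF=(3921203/4000000 − 7/400·(0.955900))/(1+7/400) = 947/1000 ≈ 0.947000
step 3 [3y] swap r/1=126/4021: DF=(1 − 126/4021·(0.955900+0.947000))/(1+126/4021) = 4559/5000 ≈ 0.911800
step 4 [4y] zero: DF = P = 8731/10000 ≈ 0.873100
step 5 [5y] bond c/1=9/200: DF=(515919/500000 − 9/200·(0.955900+0.947000+0.911800+0.873100))/(1+9/200) = 4143/5000 ≈ 0.828600
step 6 [6y] bond c/1=17/200: DF=(2489683/2000000 − 17/200·(0.955900+0.947000+0.911800+0.873100+0.828600))/(1+17/200) = 1587/2000 ≈ 0.793500
step 7 [7y] zero: DF = P = 7569/10000 ≈ 0.756900

1 1 9559/10000
2 2 947/1000
3 3 4559/5000
4 4 8731/10000
5 5 4143/5000
6 6 1587/2000
7 7 7569/10000
DF(1y) = 9559/10000 ≈ 0.955900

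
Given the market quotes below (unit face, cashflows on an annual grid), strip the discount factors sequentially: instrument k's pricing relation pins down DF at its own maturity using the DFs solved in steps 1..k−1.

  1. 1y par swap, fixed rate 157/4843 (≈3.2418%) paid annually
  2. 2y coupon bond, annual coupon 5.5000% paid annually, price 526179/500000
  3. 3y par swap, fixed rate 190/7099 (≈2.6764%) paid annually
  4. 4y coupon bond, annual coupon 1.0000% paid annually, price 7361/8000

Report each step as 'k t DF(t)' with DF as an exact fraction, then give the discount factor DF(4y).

1 1 4843/5000
2 2 947/1000
3 3 231/250
4 4 8829/10000
DF(4y) = 8829/10000 ≈ 0.882900

step 1 [1y] swap r/1=157/4843: DF=(1 − 157/4843·(0))/(1+157/4843) = 4843/5000 ≈ 0.968600
step 2 [2y] bond c/1=11/200: DF=(526179/500000 − 11/200·(0.968600))/(1+11/200) = 947/1000 ≈ 0.947000
step 3 [3y] swap r/1=190/7099: DF=(1 − 190/7099·(0.968600+0.947000))/(1+190/7099) = 231/250 ≈ 0.924000
step 4 [4y] bond c/1=1/100: DF=(7361/8000 − 1/100·(0.968600+0.947000+0.924000))/(1+1/100) = 8829/10000 ≈ 0.882900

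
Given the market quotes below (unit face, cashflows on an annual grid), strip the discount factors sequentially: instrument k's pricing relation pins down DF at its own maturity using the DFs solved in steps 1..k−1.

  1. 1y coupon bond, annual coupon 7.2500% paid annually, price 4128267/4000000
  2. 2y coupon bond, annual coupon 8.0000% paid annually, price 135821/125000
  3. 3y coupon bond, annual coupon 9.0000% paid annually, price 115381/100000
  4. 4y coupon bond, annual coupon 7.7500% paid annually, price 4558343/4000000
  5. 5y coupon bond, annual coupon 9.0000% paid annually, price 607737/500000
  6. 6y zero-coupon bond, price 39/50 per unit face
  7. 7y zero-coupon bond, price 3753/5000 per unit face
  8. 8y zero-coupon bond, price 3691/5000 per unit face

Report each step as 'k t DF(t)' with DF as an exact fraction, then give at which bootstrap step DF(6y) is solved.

step 1 [1y] bond c/1=29/400: DF=(4128267/4000000 − 29/400·(0))/(1+29/400) = 9623/10000 ≈ 0.962300
step 2 [2y] bond c/1=2/25: DF=(135821/125000 − 2/25·(0.962300))/(1+2/25) = 2337/2500 ≈ 0.934800
step 3 [3y] bond c/1=9/100: DF=(115381/100000 − 9/100·(0.962300+0.934800))/(1+9/100) = 9019/10000 ≈ 0.901900
step 4 [4y] bond c/1=31/400: DF=(4558343/4000000 − 31/400·(0.962300+0.934800+0.901900))/(1+31/400) = 8563/10000 ≈ 0.856300
step 5 [5y] bond c/1=9/100: DF=(607737/500000 − 9/100·(0.962300+0.934800+0.901900+0.856300))/(1+9/100) = 8133/10000 ≈ 0.813300
step 6 [6y] zero: DF = P = 39/50 ≈ 0.780000
step 7 [7y] zero: DF = P = 3753/5000 ≈ 0.750600
step 8 [8y] zero: DF = P = 3691/5000 ≈ 0.738200

1 1 9623/10000
2 2 2337/2500
3 3 9019/10000
4 4 8563/10000
5 5 8133/10000
6 6 39/50
7 7 3753/5000
8 8 3691/5000
DF(6y) is solved at step 6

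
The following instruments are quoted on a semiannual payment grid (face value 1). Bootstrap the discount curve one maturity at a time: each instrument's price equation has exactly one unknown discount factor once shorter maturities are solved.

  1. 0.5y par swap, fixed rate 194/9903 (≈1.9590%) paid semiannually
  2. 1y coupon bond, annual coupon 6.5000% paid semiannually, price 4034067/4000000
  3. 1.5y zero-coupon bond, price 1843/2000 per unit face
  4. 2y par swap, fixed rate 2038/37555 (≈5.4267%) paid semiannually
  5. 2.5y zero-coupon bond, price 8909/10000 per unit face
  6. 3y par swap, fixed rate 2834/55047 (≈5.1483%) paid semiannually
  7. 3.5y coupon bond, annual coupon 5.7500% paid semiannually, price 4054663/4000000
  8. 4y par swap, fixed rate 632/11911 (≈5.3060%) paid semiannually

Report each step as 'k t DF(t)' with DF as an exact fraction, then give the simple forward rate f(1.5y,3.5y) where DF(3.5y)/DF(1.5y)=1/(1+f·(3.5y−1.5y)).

step 1 [0.5y] swap r/2=97/9903: DF=(1 − 97/9903·(0))/(1+97/9903) = 9903/10000 ≈ 0.990300
step 2 [1y] bond c/2=13/400: DF=(4034067/4000000 − 13/400·(0.990300))/(1+13/400) = 591/625 ≈ 0.945600
step 3 [1.5y] zero: DF = P = 1843/2000 ≈ 0.921500
step 4 [2y] swap r/2=1019/37555: DF=(1 − 1019/37555·(0.990300+0.945600+0.921500))/(1+1019/37555) = 8981/10000 ≈ 0.898100
step 5 [2.5y] zero: DF = P = 8909/10000 ≈ 0.890900
step 6 [3y] swap r/2=1417/55047: DF=(1 − 1417/55047·(0.990300+0.945600+0.921500+0.898100+0.890900))/(1+1417/55047) = 8583/10000 ≈ 0.858300
step 7 [3.5y] bond c/2=23/800: DF=(4054663/4000000 − 23/800·(0.990300+0.945600+0.921500+0.898100+0.890900+0.858300))/(1+23/800) = 1663/2000 ≈ 0.831500
step 8 [4y] swap r/2=316/11911: DF=(1 − 316/11911·(0.990300+0.945600+0.921500+0.898100+0.890900+0.858300+0.831500))/(1+316/11911) = 1013/1250 ≈ 0.810400

1 1/2 9903/10000
2 1 591/625
3 3/2 1843/2000
4 2 8981/10000
5 5/2 8909/10000
6 3 8583/10000
7 7/2 1663/2000
8 4 1013/1250
f(1.5y,3.5y) = ((1843/2000)/(1663/2000) − 1)/(2) = 90/1663 ≈ 5.4119%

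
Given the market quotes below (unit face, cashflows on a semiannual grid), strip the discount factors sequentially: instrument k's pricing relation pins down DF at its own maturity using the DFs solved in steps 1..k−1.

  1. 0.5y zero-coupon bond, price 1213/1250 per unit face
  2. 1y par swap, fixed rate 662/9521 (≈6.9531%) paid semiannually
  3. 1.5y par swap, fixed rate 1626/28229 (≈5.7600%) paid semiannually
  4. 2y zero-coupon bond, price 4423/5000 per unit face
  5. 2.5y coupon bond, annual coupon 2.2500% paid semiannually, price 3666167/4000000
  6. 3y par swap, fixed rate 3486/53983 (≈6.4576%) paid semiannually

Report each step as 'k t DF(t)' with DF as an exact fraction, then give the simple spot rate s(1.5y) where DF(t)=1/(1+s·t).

1 1/2 1213/1250
2 1 4669/5000
3 3/2 9187/10000
4 2 4423/5000
5 5/2 8651/10000
6 3 8257/10000
s(1.5y) = (1/(9187/10000) − 1)/(3/2) = 542/9187 ≈ 5.8996%

step 1 [0.5y] zero: DF = P = 1213/1250 ≈ 0.970400
step 2 [1y] swap r/2=331/9521: DF=(1 − 331/9521·(0.970400))/(1+331/9521) = 4669/5000 ≈ 0.933800
step 3 [1.5y] swap r/2=813/28229: DF=(1 − 813/28229·(0.970400+0.933800))/(1+813/28229) = 9187/10000 ≈ 0.918700
step 4 [2y] zero: DF = P = 4423/5000 ≈ 0.884600
step 5 [2.5y] bond c/2=9/800: DF=(3666167/4000000 − 9/800·(0.970400+0.933800+0.918700+0.884600))/(1+9/800) = 8651/10000 ≈ 0.865100
step 6 [3y] swap r/2=1743/53983: DF=(1 − 1743/53983·(0.970400+0.933800+0.918700+0.884600+0.865100))/(1+1743/53983) = 8257/10000 ≈ 0.825700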